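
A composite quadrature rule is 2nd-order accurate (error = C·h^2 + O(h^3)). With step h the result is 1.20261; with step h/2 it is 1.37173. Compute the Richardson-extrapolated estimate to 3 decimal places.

Extrapolated value = (4·A(h/2) − A(h)) / (4 − 1)
= (4·1.37173 − 1.20261) / 3
= 4.28431 / 3 = 1.42810

1.428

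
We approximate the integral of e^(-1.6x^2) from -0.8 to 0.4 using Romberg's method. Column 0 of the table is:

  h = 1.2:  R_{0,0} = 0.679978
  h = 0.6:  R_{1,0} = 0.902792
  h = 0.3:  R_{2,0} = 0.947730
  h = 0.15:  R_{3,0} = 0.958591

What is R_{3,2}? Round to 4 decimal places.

0.9622

Richardson extrapolation on the trapezoidal column (denominator 4−1=3):
R_{2,1} = 0.947730 + (0.947730 − 0.902792)/3 = 0.962709
R_{3,1} = (4·0.958591 − 0.947730) / 3 = 0.962211
R_{3,2} = (16·0.962211 − 0.962709) / 15 = 0.962178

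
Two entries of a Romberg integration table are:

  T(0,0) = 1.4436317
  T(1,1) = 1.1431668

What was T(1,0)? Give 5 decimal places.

1.21828

From T(1,1) = (4·T(1,0) − T(0,0))/3, solve for T(1,0):
4·T(1,0) = 3·1.1431668 + 1.4436317 = 4.8731321
T(1,0) = 1.2182830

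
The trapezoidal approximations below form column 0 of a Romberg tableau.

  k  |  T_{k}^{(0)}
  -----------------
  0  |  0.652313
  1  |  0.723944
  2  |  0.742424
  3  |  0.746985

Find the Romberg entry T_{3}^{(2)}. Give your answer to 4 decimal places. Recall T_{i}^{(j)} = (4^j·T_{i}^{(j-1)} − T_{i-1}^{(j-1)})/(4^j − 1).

Richardson extrapolation on the trapezoidal column (denominator 4−1=3):
T_{2}^{(1)} = 0.742424 + (0.742424 − 0.723944)/3 = 0.748584
T_{3}^{(1)} = (4·0.746985 − 0.742424) / 3 = 0.748505
T_{3}^{(2)} = 0.748505 + (0.748505 − 0.748584)/15 = 0.748500

0.7485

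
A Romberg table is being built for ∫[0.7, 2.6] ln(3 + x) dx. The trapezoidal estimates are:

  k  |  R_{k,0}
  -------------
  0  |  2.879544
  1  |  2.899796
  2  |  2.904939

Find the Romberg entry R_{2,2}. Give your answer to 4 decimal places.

2.9067

R_{1,1} = (4·2.899796 − 2.879544) / 3 = 2.906547
R_{2,1} = (4·2.904939 − 2.899796) / 3 = 2.906653
R_{2,2} = (16·2.906653 − 2.906547) / 15 = 2.906660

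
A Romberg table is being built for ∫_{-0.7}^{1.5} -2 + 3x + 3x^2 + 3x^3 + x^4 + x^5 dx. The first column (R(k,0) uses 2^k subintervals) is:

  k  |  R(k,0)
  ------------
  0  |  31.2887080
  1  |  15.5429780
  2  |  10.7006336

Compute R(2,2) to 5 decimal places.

9.00599

Richardson extrapolation on the trapezoidal column (denominator 4−1=3):
R(1,1) = 15.5429780 + (15.5429780 − 31.2887080)/3 = 10.2944013
R(2,1) = 10.7006336 + (10.7006336 − 15.5429780)/3 = 9.0865188
R(2,2) = 9.0865188 + (9.0865188 − 10.2944013)/15 = 9.0059933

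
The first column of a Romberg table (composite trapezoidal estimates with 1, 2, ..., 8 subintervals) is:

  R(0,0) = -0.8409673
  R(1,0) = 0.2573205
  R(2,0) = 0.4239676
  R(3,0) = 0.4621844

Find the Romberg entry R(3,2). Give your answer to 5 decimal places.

R(2,1) = (4·0.4239676 − 0.2573205) / 3 = 0.4795166
R(3,1) = 0.4621844 + (0.4621844 − 0.4239676)/3 = 0.4749233
R(3,2) = 0.4749233 + (0.4749233 − 0.4795166)/15 = 0.4746171

0.47462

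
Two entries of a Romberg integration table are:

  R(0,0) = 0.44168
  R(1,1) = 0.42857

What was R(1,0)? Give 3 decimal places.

From R(1,1) = (4·R(1,0) − R(0,0))/3, solve for R(1,0):
4·R(1,0) = 3·0.42857 + 0.44168 = 1.72739
R(1,0) = 0.43185

0.432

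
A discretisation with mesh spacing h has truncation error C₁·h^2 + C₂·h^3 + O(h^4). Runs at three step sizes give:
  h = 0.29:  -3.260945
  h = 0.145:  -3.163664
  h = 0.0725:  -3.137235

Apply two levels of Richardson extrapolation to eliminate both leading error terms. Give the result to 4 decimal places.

-3.1280

First eliminate the h^2 term (factor 2^2 = 4):
  B₁ = (4·(-3.163664) − (-3.260945))/3 = -3.131237
  B₂ = (4·(-3.137235) − (-3.163664))/3 = -3.128425
Then eliminate the h^3 term (factor 2^3 = 8):
  (8·(-3.128425) − (-3.131237))/7 = -3.128023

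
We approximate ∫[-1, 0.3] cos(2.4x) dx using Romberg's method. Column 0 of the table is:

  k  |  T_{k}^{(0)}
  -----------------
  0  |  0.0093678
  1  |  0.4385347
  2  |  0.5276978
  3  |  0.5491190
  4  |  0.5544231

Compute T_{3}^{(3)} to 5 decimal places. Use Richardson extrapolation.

0.55619

Richardson extrapolation on the trapezoidal column (denominator 4−1=3):
T_{1}^{(1)} = (4·0.4385347 − 0.0093678) / 3 = 0.5815903
T_{2}^{(1)} = (4·0.5276978 − 0.4385347) / 3 = 0.5574188
T_{3}^{(1)} = 0.5491190 + (0.5491190 − 0.5276978)/3 = 0.5562594
T_{2}^{(2)} = 0.5574188 + (0.5574188 − 0.5815903)/15 = 0.5558074
T_{3}^{(2)} = (16·0.5562594 − 0.5574188) / 15 = 0.5561821
T_{3}^{(3)} = (64·0.5561821 − 0.5558074) / 63 = 0.5561880
(Column j=1 coincides with Simpson's rule on the same nodes.)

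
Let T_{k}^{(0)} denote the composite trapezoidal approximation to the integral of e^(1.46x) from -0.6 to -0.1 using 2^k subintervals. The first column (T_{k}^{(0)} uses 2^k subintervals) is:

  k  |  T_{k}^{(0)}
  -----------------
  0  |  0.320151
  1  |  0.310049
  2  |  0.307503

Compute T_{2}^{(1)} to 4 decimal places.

T_{2}^{(1)} = (4·0.307503 − 0.310049) / 3 = 0.306654

0.3067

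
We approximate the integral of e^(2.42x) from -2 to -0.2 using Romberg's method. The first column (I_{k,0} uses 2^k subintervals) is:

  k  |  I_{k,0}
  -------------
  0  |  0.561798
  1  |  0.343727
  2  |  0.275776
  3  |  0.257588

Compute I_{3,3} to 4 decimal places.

I_{1,1} = (4·0.343727 − 0.561798) / 3 = 0.271037
I_{2,1} = (4·0.275776 − 0.343727) / 3 = 0.253126
I_{3,1} = (4·0.257588 − 0.275776) / 3 = 0.251525
I_{2,2} = (16·0.253126 − 0.271037) / 15 = 0.251932
I_{3,2} = (16·0.251525 − 0.253126) / 15 = 0.251418
I_{3,3} = (64·0.251418 − 0.251932) / 63 = 0.251410
(Column j=1 coincides with Simpson's rule on the same nodes.)

0.2514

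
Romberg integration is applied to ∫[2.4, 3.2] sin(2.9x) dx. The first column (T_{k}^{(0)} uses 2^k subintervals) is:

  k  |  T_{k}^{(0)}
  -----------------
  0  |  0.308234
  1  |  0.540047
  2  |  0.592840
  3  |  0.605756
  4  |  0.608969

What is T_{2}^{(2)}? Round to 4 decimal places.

T_{1}^{(1)} = (4·0.540047 − 0.308234) / 3 = 0.617318
T_{2}^{(1)} = (4·0.592840 − 0.540047) / 3 = 0.610438
T_{2}^{(2)} = (16·0.610438 − 0.617318) / 15 = 0.609979

0.6100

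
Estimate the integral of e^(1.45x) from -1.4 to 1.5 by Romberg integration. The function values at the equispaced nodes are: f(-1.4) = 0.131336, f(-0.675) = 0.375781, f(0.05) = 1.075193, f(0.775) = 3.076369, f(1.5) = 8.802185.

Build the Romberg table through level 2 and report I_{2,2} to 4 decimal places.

I_{0,0} (trapezoid, 1 panel, h=2.9000): 12.953605
I_{1,0} (trapezoid, 2 panels, h=1.4500): 8.035833
I_{2,0} (trapezoid, 4 panels, h=0.7250): 6.520725
I_{1,1} = 8.035833 + (8.035833 − 12.953605)/3 = 6.396576
I_{2,1} = 6.520725 + (6.520725 − 8.035833)/3 = 6.015689
I_{2,2} = 6.015689 + (6.015689 − 6.396576)/15 = 5.990297

5.9903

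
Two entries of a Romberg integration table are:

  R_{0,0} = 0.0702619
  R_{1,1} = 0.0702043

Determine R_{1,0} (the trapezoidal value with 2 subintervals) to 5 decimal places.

From R_{1,1} = (4·R_{1,0} − R_{0,0})/3, solve for R_{1,0}:
4·R_{1,0} = 3·0.0702043 + 0.0702619 = 0.2808748
R_{1,0} = 0.0702187

0.07022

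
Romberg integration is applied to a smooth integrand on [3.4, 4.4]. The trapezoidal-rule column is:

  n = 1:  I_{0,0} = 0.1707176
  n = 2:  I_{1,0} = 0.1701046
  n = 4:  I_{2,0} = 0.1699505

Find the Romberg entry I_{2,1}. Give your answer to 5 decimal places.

I_{2,1} = 0.1699505 + (0.1699505 − 0.1701046)/3 = 0.1698991

0.16990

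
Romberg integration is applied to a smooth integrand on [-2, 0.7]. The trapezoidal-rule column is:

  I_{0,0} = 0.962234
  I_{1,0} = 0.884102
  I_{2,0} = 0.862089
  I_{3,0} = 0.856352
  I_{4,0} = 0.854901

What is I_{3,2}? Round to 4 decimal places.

I_{2,1} = (4·0.862089 − 0.884102) / 3 = 0.854751
I_{3,1} = (4·0.856352 − 0.862089) / 3 = 0.854440
I_{3,2} = 0.854440 + (0.854440 − 0.854751)/15 = 0.854419

0.8544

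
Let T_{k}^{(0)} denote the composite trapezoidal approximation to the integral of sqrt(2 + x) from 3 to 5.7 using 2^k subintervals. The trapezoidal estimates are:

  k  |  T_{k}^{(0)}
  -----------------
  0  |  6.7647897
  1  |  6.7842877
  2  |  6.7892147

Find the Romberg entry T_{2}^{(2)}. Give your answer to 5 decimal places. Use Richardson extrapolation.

6.79086

T_{1}^{(1)} = 6.7842877 + (6.7842877 − 6.7647897)/3 = 6.7907870
T_{2}^{(1)} = (4·6.7892147 − 6.7842877) / 3 = 6.7908570
T_{2}^{(2)} = (16·6.7908570 − 6.7907870) / 15 = 6.7908617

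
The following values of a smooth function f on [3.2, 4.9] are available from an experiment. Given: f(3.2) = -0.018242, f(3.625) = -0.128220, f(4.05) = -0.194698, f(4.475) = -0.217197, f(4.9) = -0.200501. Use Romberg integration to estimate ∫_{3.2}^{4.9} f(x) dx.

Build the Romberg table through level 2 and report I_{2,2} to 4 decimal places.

-0.2818

I_{0,0} (trapezoid, 1 panel, h=1.7000): -0.185932
I_{1,0} (trapezoid, 2 panels, h=0.8500): -0.258459
I_{2,0} (trapezoid, 4 panels, h=0.4250): -0.276032
I_{1,1} = -0.258459 + (-0.258459 − (-0.185932))/3 = -0.282635
I_{2,1} = -0.276032 + (-0.276032 − (-0.258459))/3 = -0.281890
I_{2,2} = -0.281890 + (-0.281890 − (-0.282635))/15 = -0.281840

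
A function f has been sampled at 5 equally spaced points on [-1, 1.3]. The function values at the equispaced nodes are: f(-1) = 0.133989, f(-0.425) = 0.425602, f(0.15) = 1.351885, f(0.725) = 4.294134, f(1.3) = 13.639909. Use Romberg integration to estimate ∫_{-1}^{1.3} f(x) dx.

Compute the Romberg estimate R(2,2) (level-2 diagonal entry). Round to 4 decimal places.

6.7383

R(0,0) (trapezoid, 1 panel, h=2.3000): 15.839983
R(1,0) (trapezoid, 2 panels, h=1.1500): 9.474659
R(2,0) (trapezoid, 4 panels, h=0.5750): 7.451178
R(1,1) = 9.474659 + (9.474659 − 15.839983)/3 = 7.352884
R(2,1) = 7.451178 + (7.451178 − 9.474659)/3 = 6.776684
R(2,2) = 6.776684 + (6.776684 − 7.352884)/15 = 6.738271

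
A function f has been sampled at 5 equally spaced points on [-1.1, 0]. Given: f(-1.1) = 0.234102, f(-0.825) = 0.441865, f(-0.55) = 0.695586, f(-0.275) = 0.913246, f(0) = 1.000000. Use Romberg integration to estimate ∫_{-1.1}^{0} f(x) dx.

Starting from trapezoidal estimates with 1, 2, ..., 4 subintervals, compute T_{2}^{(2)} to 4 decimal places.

0.7376

T_{0}^{(0)} (trapezoid, 1 panel, h=1.1000): 0.678756
T_{1}^{(0)} (trapezoid, 2 panels, h=0.5500): 0.721950
T_{2}^{(0)} (trapezoid, 4 panels, h=0.2750): 0.733631
T_{1}^{(1)} = 0.721950 + (0.721950 − 0.678756)/3 = 0.736348
T_{2}^{(1)} = 0.733631 + (0.733631 − 0.721950)/3 = 0.737525
T_{2}^{(2)} = 0.737525 + (0.737525 − 0.736348)/15 = 0.737603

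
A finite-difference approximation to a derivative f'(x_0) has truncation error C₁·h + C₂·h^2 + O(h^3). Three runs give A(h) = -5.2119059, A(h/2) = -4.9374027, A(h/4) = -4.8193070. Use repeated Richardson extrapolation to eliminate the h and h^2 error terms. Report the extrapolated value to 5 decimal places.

First eliminate the h term (factor 2^1 = 2):
  B₁ = (2·(-4.9374027) − (-5.2119059))/1 = -4.6628995
  B₂ = (2·(-4.8193070) − (-4.9374027))/1 = -4.7012113
Then eliminate the h^2 term (factor 2^2 = 4):
  (4·(-4.7012113) − (-4.6628995))/3 = -4.7139819

-4.71398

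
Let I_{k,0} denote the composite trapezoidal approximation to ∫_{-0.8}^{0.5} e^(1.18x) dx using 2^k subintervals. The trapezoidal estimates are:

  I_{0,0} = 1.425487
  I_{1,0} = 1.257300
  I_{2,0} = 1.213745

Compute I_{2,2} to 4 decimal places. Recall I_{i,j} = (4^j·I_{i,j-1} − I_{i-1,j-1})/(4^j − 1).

Richardson extrapolation on the trapezoidal column (denominator 4−1=3):
I_{1,1} = (4·1.257300 − 1.425487) / 3 = 1.201238
I_{2,1} = (4·1.213745 − 1.257300) / 3 = 1.199227
I_{2,2} = 1.199227 + (1.199227 − 1.201238)/15 = 1.199093

1.1991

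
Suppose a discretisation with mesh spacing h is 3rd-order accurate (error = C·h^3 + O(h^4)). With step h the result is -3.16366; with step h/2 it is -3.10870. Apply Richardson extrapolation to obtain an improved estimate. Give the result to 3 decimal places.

Extrapolated value = (8·A(h/2) − A(h)) / (8 − 1)
= (8·(-3.10870) − (-3.16366)) / 7
= -21.70594 / 7 = -3.10085

-3.101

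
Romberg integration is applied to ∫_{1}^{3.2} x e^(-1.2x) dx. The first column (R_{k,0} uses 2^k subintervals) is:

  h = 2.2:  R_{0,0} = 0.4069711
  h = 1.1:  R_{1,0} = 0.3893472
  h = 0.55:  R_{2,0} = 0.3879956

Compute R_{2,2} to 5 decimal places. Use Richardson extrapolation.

Richardson extrapolation on the trapezoidal column (denominator 4−1=3):
R_{1,1} = 0.3893472 + (0.3893472 − 0.4069711)/3 = 0.3834726
R_{2,1} = (4·0.3879956 − 0.3893472) / 3 = 0.3875451
R_{2,2} = 0.3875451 + (0.3875451 − 0.3834726)/15 = 0.3878166

0.38782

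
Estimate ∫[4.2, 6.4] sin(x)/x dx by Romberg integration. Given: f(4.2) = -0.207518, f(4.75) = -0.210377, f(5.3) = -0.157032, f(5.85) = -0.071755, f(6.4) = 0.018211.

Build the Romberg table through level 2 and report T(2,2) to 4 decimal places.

-0.2991

T(0,0) (trapezoid, 1 panel, h=2.2000): -0.208238
T(1,0) (trapezoid, 2 panels, h=1.1000): -0.276854
T(2,0) (trapezoid, 4 panels, h=0.5500): -0.293600
T(1,1) = -0.276854 + (-0.276854 − (-0.208238))/3 = -0.299726
T(2,1) = -0.293600 + (-0.293600 − (-0.276854))/3 = -0.299182
T(2,2) = -0.299182 + (-0.299182 − (-0.299726))/15 = -0.299146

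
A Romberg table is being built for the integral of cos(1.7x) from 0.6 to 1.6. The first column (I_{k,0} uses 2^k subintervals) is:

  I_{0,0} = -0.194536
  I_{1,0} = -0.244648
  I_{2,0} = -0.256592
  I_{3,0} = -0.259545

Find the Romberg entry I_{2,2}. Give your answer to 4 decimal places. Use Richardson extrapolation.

-0.2605

Richardson extrapolation on the trapezoidal column (denominator 4−1=3):
I_{1,1} = (4·(-0.244648) − (-0.194536)) / 3 = -0.261352
I_{2,1} = (4·(-0.256592) − (-0.244648)) / 3 = -0.260573
I_{2,2} = (16·(-0.260573) − (-0.261352)) / 15 = -0.260521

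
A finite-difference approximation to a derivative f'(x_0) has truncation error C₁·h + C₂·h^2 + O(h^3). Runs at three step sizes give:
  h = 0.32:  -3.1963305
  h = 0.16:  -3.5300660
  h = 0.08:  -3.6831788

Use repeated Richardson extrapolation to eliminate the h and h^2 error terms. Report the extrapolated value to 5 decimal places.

-3.82712

First eliminate the h term (factor 2^1 = 2):
  B₁ = (2·(-3.5300660) − (-3.1963305))/1 = -3.8638015
  B₂ = (2·(-3.6831788) − (-3.5300660))/1 = -3.8362916
Then eliminate the h^2 term (factor 2^2 = 4):
  (4·(-3.8362916) − (-3.8638015))/3 = -3.8271216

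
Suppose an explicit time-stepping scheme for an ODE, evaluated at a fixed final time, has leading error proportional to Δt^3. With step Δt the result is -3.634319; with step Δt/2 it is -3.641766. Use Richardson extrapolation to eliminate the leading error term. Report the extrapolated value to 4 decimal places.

-3.6428

The leading error scales as Δt^3; refining by a factor of 2 reduces it by 2^3 = 8.
Extrapolated value = (8·A(Δt/2) − A(Δt)) / (8 − 1)
= (8·(-3.641766) − (-3.634319)) / 7
= -25.499809 / 7 = -3.642830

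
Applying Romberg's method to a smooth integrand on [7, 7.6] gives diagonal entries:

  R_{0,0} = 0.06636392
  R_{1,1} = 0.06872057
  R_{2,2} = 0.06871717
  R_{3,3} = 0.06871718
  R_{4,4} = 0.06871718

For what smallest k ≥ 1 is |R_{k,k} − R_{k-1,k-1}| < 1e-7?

|R_{1,1} − R_{0,0}| = 0.00235665 ≥ 1e-7
|R_{2,2} − R_{1,1}| = 0.00000340 ≥ 1e-7
|R_{3,3} − R_{2,2}| = 0.00000001 < 1e-7

k = 3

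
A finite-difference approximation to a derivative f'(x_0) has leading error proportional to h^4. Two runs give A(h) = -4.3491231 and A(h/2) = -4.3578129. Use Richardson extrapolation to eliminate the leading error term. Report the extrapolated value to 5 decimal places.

-4.35839

Extrapolated value = (16·A(h/2) − A(h)) / (16 − 1)
= (16·(-4.3578129) − (-4.3491231)) / 15
= -65.3758833 / 15 = -4.3583922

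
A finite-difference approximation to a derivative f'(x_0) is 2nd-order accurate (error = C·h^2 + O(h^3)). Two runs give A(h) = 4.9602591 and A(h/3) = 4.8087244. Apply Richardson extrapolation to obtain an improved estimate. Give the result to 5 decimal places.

4.78978

The leading error scales as h^2; refining by a factor of 3 reduces it by 3^2 = 9.
Extrapolated value = (9·A(h/3) − A(h)) / (9 − 1)
= (9·4.8087244 − 4.9602591) / 8
= 38.3182605 / 8 = 4.7897826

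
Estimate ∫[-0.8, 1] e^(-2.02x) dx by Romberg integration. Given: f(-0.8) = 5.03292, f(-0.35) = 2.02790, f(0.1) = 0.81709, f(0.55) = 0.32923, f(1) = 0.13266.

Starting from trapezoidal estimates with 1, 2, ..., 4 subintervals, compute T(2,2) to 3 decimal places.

T(0,0) (trapezoid, 1 panel, h=1.8000): 4.64902
T(1,0) (trapezoid, 2 panels, h=0.9000): 3.05989
T(2,0) (trapezoid, 4 panels, h=0.4500): 2.59065
T(1,1) = 3.05989 + (3.05989 − 4.64902)/3 = 2.53018
T(2,1) = 2.59065 + (2.59065 − 3.05989)/3 = 2.43424
T(2,2) = 2.43424 + (2.43424 − 2.53018)/15 = 2.42784

2.428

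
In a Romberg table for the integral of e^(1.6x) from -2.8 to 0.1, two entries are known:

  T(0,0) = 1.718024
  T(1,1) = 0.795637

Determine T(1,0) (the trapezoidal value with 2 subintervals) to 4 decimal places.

1.0262

From T(1,1) = (4·T(1,0) − T(0,0))/3, solve for T(1,0):
4·T(1,0) = 3·0.795637 + 1.718024 = 4.104935
T(1,0) = 1.026234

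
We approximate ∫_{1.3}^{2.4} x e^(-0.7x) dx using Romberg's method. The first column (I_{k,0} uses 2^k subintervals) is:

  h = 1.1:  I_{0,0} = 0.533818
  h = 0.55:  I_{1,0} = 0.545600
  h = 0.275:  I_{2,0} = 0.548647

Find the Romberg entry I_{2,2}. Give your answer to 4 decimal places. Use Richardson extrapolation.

I_{1,1} = (4·0.545600 − 0.533818) / 3 = 0.549527
I_{2,1} = 0.548647 + (0.548647 − 0.545600)/3 = 0.549663
I_{2,2} = 0.549663 + (0.549663 − 0.549527)/15 = 0.549672

0.5497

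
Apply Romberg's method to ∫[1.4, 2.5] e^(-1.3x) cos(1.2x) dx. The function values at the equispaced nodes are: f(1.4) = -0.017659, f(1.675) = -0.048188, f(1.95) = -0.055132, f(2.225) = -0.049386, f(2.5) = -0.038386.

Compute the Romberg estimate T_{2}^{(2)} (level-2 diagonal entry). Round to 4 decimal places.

T_{0}^{(0)} (trapezoid, 1 panel, h=1.1000): -0.030825
T_{1}^{(0)} (trapezoid, 2 panels, h=0.5500): -0.045735
T_{2}^{(0)} (trapezoid, 4 panels, h=0.2750): -0.049700
T_{1}^{(1)} = -0.045735 + (-0.045735 − (-0.030825))/3 = -0.050705
T_{2}^{(1)} = -0.049700 + (-0.049700 − (-0.045735))/3 = -0.051022
T_{2}^{(2)} = -0.051022 + (-0.051022 − (-0.050705))/15 = -0.051043

-0.0510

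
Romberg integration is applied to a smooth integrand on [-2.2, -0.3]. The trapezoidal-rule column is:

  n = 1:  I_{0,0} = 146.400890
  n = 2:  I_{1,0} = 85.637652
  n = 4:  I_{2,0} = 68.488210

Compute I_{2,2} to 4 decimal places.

I_{1,1} = 85.637652 + (85.637652 − 146.400890)/3 = 65.383239
I_{2,1} = (4·68.488210 − 85.637652) / 3 = 62.771729
I_{2,2} = 62.771729 + (62.771729 − 65.383239)/15 = 62.597628

62.5976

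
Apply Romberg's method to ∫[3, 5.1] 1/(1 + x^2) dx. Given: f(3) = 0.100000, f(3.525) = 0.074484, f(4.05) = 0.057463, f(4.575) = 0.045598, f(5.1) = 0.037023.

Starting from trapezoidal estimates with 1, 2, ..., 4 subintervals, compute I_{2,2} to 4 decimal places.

I_{0,0} (trapezoid, 1 panel, h=2.1000): 0.143874
I_{1,0} (trapezoid, 2 panels, h=1.0500): 0.132273
I_{2,0} (trapezoid, 4 panels, h=0.5250): 0.129180
I_{1,1} = 0.132273 + (0.132273 − 0.143874)/3 = 0.128406
I_{2,1} = 0.129180 + (0.129180 − 0.132273)/3 = 0.128149
I_{2,2} = 0.128149 + (0.128149 − 0.128406)/15 = 0.128132

0.1281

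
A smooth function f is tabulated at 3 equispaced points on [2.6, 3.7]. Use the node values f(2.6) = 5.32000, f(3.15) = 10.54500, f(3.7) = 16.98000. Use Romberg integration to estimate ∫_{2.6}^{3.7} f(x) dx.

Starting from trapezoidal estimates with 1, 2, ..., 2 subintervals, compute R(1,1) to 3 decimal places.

R(0,0) (trapezoid, 1 panel, h=1.1000): 12.26500
R(1,0) (trapezoid, 2 panels, h=0.5500): 11.93225
R(1,1) = 11.93225 + (11.93225 − 12.26500)/3 = 11.82133

11.821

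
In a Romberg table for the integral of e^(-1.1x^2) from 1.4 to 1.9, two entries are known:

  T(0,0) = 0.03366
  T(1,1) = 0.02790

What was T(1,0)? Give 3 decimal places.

0.029

From T(1,1) = (4·T(1,0) − T(0,0))/3, solve for T(1,0):
4·T(1,0) = 3·0.02790 + 0.03366 = 0.11736
T(1,0) = 0.02934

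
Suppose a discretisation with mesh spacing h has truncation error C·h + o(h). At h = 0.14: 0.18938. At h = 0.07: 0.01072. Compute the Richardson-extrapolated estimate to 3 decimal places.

The leading error scales as h; refining by a factor of 2 reduces it by 2^1 = 2.
Extrapolated value = (2·A(h/2) − A(h)) / (2 − 1)
= (2·0.01072 − 0.18938) / 1
= -0.16794 / 1 = -0.16794

-0.168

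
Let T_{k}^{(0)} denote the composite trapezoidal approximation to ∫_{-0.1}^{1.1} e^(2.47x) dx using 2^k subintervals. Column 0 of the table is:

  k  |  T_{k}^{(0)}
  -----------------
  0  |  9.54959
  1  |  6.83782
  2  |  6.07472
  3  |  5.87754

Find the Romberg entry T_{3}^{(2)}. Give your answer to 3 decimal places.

Richardson extrapolation on the trapezoidal column (denominator 4−1=3):
T_{2}^{(1)} = (4·6.07472 − 6.83782) / 3 = 5.82035
T_{3}^{(1)} = 5.87754 + (5.87754 − 6.07472)/3 = 5.81181
T_{3}^{(2)} = 5.81181 + (5.81181 − 5.82035)/15 = 5.81124

5.811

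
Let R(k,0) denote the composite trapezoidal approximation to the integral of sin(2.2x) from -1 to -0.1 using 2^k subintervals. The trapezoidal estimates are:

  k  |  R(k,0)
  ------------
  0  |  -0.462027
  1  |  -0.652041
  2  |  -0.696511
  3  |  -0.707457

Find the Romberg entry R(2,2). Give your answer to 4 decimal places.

-0.7111

Richardson extrapolation on the trapezoidal column (denominator 4−1=3):
R(1,1) = -0.652041 + (-0.652041 − (-0.462027))/3 = -0.715379
R(2,1) = -0.696511 + (-0.696511 − (-0.652041))/3 = -0.711334
R(2,2) = -0.711334 + (-0.711334 − (-0.715379))/15 = -0.711064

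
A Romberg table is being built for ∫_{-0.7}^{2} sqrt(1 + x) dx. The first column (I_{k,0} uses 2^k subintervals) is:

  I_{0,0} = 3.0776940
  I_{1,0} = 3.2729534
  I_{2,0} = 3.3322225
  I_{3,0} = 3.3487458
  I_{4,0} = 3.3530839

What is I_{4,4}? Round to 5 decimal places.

3.35455

Richardson extrapolation on the trapezoidal column (denominator 4−1=3):
I_{1,1} = (4·3.2729534 − 3.0776940) / 3 = 3.3380399
I_{2,1} = 3.3322225 + (3.3322225 − 3.2729534)/3 = 3.3519789
I_{3,1} = 3.3487458 + (3.3487458 − 3.3322225)/3 = 3.3542536
I_{4,1} = (4·3.3530839 − 3.3487458) / 3 = 3.3545299
I_{2,2} = 3.3519789 + (3.3519789 − 3.3380399)/15 = 3.3529082
I_{3,2} = (16·3.3542536 − 3.3519789) / 15 = 3.3544052
I_{4,2} = 3.3545299 + (3.3545299 − 3.3542536)/15 = 3.3545483
I_{3,3} = 3.3544052 + (3.3544052 − 3.3529082)/63 = 3.3544290
I_{4,3} = (64·3.3545483 − 3.3544052) / 63 = 3.3545506
I_{4,4} = (256·3.3545506 − 3.3544290) / 255 = 3.3545511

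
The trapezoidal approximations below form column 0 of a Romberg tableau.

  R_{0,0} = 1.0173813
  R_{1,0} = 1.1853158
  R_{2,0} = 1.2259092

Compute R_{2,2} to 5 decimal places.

R_{1,1} = 1.1853158 + (1.1853158 − 1.0173813)/3 = 1.2412940
R_{2,1} = (4·1.2259092 − 1.1853158) / 3 = 1.2394403
R_{2,2} = (16·1.2394403 − 1.2412940) / 15 = 1.2393167
(Column j=1 coincides with Simpson's rule on the same nodes.)

1.23932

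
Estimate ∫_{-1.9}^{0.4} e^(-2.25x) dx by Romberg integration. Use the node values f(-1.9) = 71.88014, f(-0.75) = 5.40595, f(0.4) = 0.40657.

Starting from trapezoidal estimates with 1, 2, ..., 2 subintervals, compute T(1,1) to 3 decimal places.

35.999

T(0,0) (trapezoid, 1 panel, h=2.3000): 83.12972
T(1,0) (trapezoid, 2 panels, h=1.1500): 47.78170
T(1,1) = 47.78170 + (47.78170 − 83.12972)/3 = 35.99903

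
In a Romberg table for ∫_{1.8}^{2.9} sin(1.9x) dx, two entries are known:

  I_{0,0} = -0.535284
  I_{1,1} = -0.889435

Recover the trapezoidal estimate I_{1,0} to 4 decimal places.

From I_{1,1} = (4·I_{1,0} − I_{0,0})/3, solve for I_{1,0}:
4·I_{1,0} = 3·(-0.889435) + (-0.535284) = -3.203589
I_{1,0} = -0.800897

-0.8009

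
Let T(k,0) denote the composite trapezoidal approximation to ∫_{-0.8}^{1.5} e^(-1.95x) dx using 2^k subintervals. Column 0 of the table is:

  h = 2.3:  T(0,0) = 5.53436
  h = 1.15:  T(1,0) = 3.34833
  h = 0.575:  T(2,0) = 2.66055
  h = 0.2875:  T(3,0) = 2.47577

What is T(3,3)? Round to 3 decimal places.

2.413

T(1,1) = (4·3.34833 − 5.53436) / 3 = 2.61965
T(2,1) = 2.66055 + (2.66055 − 3.34833)/3 = 2.43129
T(3,1) = 2.47577 + (2.47577 − 2.66055)/3 = 2.41418
T(2,2) = (16·2.43129 − 2.61965) / 15 = 2.41873
T(3,2) = 2.41418 + (2.41418 − 2.43129)/15 = 2.41304
T(3,3) = (64·2.41304 − 2.41873) / 63 = 2.41295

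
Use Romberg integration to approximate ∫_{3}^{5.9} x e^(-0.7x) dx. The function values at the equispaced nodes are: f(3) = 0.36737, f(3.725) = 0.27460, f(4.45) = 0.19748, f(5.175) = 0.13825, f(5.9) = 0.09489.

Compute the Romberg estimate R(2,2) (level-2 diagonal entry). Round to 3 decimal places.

R(0,0) (trapezoid, 1 panel, h=2.9000): 0.67028
R(1,0) (trapezoid, 2 panels, h=1.4500): 0.62148
R(2,0) (trapezoid, 4 panels, h=0.7250): 0.61006
R(1,1) = 0.62148 + (0.62148 − 0.67028)/3 = 0.60521
R(2,1) = 0.61006 + (0.61006 − 0.62148)/3 = 0.60625
R(2,2) = 0.60625 + (0.60625 − 0.60521)/15 = 0.60632

0.606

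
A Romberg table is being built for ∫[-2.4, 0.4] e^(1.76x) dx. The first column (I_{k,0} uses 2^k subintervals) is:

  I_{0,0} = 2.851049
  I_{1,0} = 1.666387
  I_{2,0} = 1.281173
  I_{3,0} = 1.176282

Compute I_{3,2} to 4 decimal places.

1.1406

I_{2,1} = 1.281173 + (1.281173 − 1.666387)/3 = 1.152768
I_{3,1} = (4·1.176282 − 1.281173) / 3 = 1.141318
I_{3,2} = 1.141318 + (1.141318 − 1.152768)/15 = 1.140555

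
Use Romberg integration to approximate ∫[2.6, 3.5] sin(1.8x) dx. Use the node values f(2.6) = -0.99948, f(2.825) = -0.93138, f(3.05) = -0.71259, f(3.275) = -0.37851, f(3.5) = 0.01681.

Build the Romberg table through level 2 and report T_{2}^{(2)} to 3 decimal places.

-0.573

T_{0}^{(0)} (trapezoid, 1 panel, h=0.9000): -0.44220
T_{1}^{(0)} (trapezoid, 2 panels, h=0.4500): -0.54177
T_{2}^{(0)} (trapezoid, 4 panels, h=0.2250): -0.56561
T_{1}^{(1)} = -0.54177 + (-0.54177 − (-0.44220))/3 = -0.57496
T_{2}^{(1)} = -0.56561 + (-0.56561 − (-0.54177))/3 = -0.57356
T_{2}^{(2)} = -0.57356 + (-0.57356 − (-0.57496))/15 = -0.57347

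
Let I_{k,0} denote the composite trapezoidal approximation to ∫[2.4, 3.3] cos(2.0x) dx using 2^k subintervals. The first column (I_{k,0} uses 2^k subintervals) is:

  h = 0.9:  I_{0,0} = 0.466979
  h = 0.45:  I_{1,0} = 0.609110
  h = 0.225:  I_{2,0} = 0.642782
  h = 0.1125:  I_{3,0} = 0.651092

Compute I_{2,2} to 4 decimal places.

Richardson extrapolation on the trapezoidal column (denominator 4−1=3):
I_{1,1} = 0.609110 + (0.609110 − 0.466979)/3 = 0.656487
I_{2,1} = 0.642782 + (0.642782 − 0.609110)/3 = 0.654006
I_{2,2} = (16·0.654006 − 0.656487) / 15 = 0.653841
(Column j=1 coincides with Simpson's rule on the same nodes.)

0.6538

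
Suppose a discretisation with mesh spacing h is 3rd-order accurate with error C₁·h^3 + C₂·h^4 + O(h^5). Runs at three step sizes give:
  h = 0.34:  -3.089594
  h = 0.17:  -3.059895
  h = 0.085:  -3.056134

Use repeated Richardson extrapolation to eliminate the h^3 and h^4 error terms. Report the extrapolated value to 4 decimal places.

-3.0556

First eliminate the h^3 term (factor 2^3 = 8):
  B₁ = (8·(-3.059895) − (-3.089594))/7 = -3.055652
  B₂ = (8·(-3.056134) − (-3.059895))/7 = -3.055597
Then eliminate the h^4 term (factor 2^4 = 16):
  (16·(-3.055597) − (-3.055652))/15 = -3.055593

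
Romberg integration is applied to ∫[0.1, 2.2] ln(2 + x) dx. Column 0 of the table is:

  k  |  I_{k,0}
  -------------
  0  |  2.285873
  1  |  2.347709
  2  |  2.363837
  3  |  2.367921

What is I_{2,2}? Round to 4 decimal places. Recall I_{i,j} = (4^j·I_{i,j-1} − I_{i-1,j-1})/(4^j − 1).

I_{1,1} = 2.347709 + (2.347709 − 2.285873)/3 = 2.368321
I_{2,1} = (4·2.363837 − 2.347709) / 3 = 2.369213
I_{2,2} = 2.369213 + (2.369213 − 2.368321)/15 = 2.369272
(Column j=1 coincides with Simpson's rule on the same nodes.)

2.3693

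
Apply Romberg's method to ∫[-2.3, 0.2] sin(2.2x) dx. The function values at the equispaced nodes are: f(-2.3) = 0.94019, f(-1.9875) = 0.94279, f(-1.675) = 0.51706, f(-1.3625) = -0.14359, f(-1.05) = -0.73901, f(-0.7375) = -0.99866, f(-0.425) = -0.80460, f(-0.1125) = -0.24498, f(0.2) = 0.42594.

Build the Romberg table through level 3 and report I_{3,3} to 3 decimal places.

-0.257

I_{0,0} (trapezoid, 1 panel, h=2.5000): 1.70766
I_{1,0} (trapezoid, 2 panels, h=1.2500): -0.06993
I_{2,0} (trapezoid, 4 panels, h=0.6250): -0.21468
I_{3,0} (trapezoid, 8 panels, h=0.3125): -0.24623
I_{1,1} = -0.06993 + (-0.06993 − 1.70766)/3 = -0.66246
I_{2,1} = -0.21468 + (-0.21468 − (-0.06993))/3 = -0.26293
I_{3,1} = -0.24623 + (-0.24623 − (-0.21468))/3 = -0.25675
I_{2,2} = -0.26293 + (-0.26293 − (-0.66246))/15 = -0.23629
I_{3,2} = -0.25675 + (-0.25675 − (-0.26293))/15 = -0.25634
I_{3,3} = -0.25634 + (-0.25634 − (-0.23629))/63 = -0.25666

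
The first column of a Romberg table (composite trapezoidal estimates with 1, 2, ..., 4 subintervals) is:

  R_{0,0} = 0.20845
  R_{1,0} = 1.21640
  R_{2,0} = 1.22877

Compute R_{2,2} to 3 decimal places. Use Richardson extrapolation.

Richardson extrapolation on the trapezoidal column (denominator 4−1=3):
R_{1,1} = 1.21640 + (1.21640 − 0.20845)/3 = 1.55238
R_{2,1} = 1.22877 + (1.22877 − 1.21640)/3 = 1.23289
R_{2,2} = 1.23289 + (1.23289 − 1.55238)/15 = 1.21159

1.212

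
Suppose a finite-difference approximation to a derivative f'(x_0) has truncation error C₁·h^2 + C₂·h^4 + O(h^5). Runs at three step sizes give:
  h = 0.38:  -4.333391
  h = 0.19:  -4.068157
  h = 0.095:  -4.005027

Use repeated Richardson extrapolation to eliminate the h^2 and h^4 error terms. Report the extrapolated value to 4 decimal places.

-3.9843

First eliminate the h^2 term (factor 2^2 = 4):
  B₁ = (4·(-4.068157) − (-4.333391))/3 = -3.979746
  B₂ = (4·(-4.005027) − (-4.068157))/3 = -3.983984
Then eliminate the h^4 term (factor 2^4 = 16):
  (16·(-3.983984) − (-3.979746))/15 = -3.984267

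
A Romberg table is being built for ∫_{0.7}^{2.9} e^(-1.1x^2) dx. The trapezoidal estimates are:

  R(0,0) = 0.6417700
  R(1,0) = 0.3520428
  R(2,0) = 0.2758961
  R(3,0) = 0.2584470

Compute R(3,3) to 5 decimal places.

0.25281

Richardson extrapolation on the trapezoidal column (denominator 4−1=3):
R(1,1) = 0.3520428 + (0.3520428 − 0.6417700)/3 = 0.2554671
R(2,1) = 0.2758961 + (0.2758961 − 0.3520428)/3 = 0.2505139
R(3,1) = 0.2584470 + (0.2584470 − 0.2758961)/3 = 0.2526306
R(2,2) = 0.2505139 + (0.2505139 − 0.2554671)/15 = 0.2501837
R(3,2) = 0.2526306 + (0.2526306 − 0.2505139)/15 = 0.2527717
R(3,3) = 0.2527717 + (0.2527717 − 0.2501837)/63 = 0.2528128
(Column j=1 coincides with Simpson's rule on the same nodes.)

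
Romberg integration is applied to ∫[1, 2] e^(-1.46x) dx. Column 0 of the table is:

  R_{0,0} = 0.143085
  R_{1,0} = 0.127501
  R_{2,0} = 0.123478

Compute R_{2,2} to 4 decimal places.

0.1221

R_{1,1} = 0.127501 + (0.127501 − 0.143085)/3 = 0.122306
R_{2,1} = (4·0.123478 − 0.127501) / 3 = 0.122137
R_{2,2} = 0.122137 + (0.122137 − 0.122306)/15 = 0.122126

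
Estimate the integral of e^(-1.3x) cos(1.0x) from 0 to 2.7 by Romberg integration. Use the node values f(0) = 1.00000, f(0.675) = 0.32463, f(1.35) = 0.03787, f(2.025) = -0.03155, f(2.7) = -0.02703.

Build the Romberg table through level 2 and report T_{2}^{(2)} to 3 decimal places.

T_{0}^{(0)} (trapezoid, 1 panel, h=2.7000): 1.31351
T_{1}^{(0)} (trapezoid, 2 panels, h=1.3500): 0.70788
T_{2}^{(0)} (trapezoid, 4 panels, h=0.6750): 0.55177
T_{1}^{(1)} = 0.70788 + (0.70788 − 1.31351)/3 = 0.50600
T_{2}^{(1)} = 0.55177 + (0.55177 − 0.70788)/3 = 0.49973
T_{2}^{(2)} = 0.49973 + (0.49973 − 0.50600)/15 = 0.49931

0.499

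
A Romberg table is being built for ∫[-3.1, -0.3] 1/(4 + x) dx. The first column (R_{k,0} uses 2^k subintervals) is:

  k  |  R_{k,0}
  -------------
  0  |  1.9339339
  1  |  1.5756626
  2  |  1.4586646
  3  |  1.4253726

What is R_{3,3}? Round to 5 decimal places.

R_{1,1} = (4·1.5756626 − 1.9339339) / 3 = 1.4562388
R_{2,1} = (4·1.4586646 − 1.5756626) / 3 = 1.4196653
R_{3,1} = (4·1.4253726 − 1.4586646) / 3 = 1.4142753
R_{2,2} = 1.4196653 + (1.4196653 − 1.4562388)/15 = 1.4172271
R_{3,2} = 1.4142753 + (1.4142753 − 1.4196653)/15 = 1.4139160
R_{3,3} = 1.4139160 + (1.4139160 − 1.4172271)/63 = 1.4138634
(Column j=1 coincides with Simpson's rule on the same nodes.)

1.41386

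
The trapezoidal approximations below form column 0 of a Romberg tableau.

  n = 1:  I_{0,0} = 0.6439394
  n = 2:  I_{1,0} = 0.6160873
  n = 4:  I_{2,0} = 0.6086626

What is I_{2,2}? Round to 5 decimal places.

Richardson extrapolation on the trapezoidal column (denominator 4−1=3):
I_{1,1} = 0.6160873 + (0.6160873 − 0.6439394)/3 = 0.6068033
I_{2,1} = (4·0.6086626 − 0.6160873) / 3 = 0.6061877
I_{2,2} = 0.6061877 + (0.6061877 − 0.6068033)/15 = 0.6061467

0.60615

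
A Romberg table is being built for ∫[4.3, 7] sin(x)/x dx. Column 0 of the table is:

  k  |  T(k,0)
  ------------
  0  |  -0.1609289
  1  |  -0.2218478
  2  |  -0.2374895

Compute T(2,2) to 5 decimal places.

T(1,1) = (4·(-0.2218478) − (-0.1609289)) / 3 = -0.2421541
T(2,1) = -0.2374895 + (-0.2374895 − (-0.2218478))/3 = -0.2427034
T(2,2) = (16·(-0.2427034) − (-0.2421541)) / 15 = -0.2427400

-0.24274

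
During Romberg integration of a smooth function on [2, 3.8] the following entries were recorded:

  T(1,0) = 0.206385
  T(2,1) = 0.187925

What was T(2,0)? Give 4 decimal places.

0.1925

From T(2,1) = (4·T(2,0) − T(1,0))/3, solve for T(2,0):
4·T(2,0) = 3·0.187925 + 0.206385 = 0.770160
T(2,0) = 0.192540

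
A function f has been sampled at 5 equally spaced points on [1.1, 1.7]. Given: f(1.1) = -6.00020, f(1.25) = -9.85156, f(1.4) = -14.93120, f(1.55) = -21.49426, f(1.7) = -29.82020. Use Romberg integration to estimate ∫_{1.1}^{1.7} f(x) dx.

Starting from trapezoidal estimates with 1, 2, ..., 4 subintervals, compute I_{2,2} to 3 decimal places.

I_{0,0} (trapezoid, 1 panel, h=0.6000): -10.74612
I_{1,0} (trapezoid, 2 panels, h=0.3000): -9.85242
I_{2,0} (trapezoid, 4 panels, h=0.1500): -9.62808
I_{1,1} = -9.85242 + (-9.85242 − (-10.74612))/3 = -9.55452
I_{2,1} = -9.62808 + (-9.62808 − (-9.85242))/3 = -9.55330
I_{2,2} = -9.55330 + (-9.55330 − (-9.55452))/15 = -9.55322

-9.553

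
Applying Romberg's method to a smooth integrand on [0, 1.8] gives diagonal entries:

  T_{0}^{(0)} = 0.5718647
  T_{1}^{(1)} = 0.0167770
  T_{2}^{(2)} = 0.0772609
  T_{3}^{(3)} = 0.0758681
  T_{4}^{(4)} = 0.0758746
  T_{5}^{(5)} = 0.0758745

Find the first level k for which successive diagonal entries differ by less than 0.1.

|T_{1}^{(1)} − T_{0}^{(0)}| = 0.5550877 ≥ 0.1
|T_{2}^{(2)} − T_{1}^{(1)}| = 0.0604839 < 0.1

k = 2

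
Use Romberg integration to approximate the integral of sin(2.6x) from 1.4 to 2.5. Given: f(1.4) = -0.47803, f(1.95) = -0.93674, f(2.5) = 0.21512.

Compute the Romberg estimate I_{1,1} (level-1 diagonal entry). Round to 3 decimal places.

-0.735

I_{0,0} (trapezoid, 1 panel, h=1.1000): -0.14460
I_{1,0} (trapezoid, 2 panels, h=0.5500): -0.58751
I_{1,1} = -0.58751 + (-0.58751 − (-0.14460))/3 = -0.73515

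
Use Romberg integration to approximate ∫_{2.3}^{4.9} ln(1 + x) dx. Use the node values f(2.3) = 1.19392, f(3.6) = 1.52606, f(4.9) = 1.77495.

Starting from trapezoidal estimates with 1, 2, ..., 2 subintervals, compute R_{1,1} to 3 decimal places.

3.932

R_{0,0} (trapezoid, 1 panel, h=2.6000): 3.85953
R_{1,0} (trapezoid, 2 panels, h=1.3000): 3.91364
R_{1,1} = 3.91364 + (3.91364 − 3.85953)/3 = 3.93168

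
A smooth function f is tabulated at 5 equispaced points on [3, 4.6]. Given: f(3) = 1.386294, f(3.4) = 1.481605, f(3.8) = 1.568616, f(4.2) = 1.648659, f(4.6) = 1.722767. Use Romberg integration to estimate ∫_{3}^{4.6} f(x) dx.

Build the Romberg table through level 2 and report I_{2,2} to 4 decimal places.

2.5023

I_{0,0} (trapezoid, 1 panel, h=1.6000): 2.487249
I_{1,0} (trapezoid, 2 panels, h=0.8000): 2.498517
I_{2,0} (trapezoid, 4 panels, h=0.4000): 2.501364
I_{1,1} = 2.498517 + (2.498517 − 2.487249)/3 = 2.502273
I_{2,1} = 2.501364 + (2.501364 − 2.498517)/3 = 2.502313
I_{2,2} = 2.502313 + (2.502313 − 2.502273)/15 = 2.502316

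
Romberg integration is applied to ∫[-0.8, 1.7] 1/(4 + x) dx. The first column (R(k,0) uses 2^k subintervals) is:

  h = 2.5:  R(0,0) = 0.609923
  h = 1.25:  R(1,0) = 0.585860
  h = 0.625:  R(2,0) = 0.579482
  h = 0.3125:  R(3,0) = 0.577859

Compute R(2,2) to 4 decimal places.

R(1,1) = (4·0.585860 − 0.609923) / 3 = 0.577839
R(2,1) = (4·0.579482 − 0.585860) / 3 = 0.577356
R(2,2) = 0.577356 + (0.577356 − 0.577839)/15 = 0.577324
(Column j=1 coincides with Simpson's rule on the same nodes.)

0.5773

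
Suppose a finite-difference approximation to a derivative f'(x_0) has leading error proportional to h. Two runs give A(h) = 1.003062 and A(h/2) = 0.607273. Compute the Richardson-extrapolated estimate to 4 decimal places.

The leading error scales as h; refining by a factor of 2 reduces it by 2^1 = 2.
Extrapolated value = (2·A(h/2) − A(h)) / (2 − 1)
= (2·0.607273 − 1.003062) / 1
= 0.211484 / 1 = 0.211484

0.2115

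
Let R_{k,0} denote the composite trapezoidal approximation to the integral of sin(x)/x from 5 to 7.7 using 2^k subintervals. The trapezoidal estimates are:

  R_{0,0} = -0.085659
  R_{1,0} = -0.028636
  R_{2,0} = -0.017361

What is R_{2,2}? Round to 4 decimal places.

-0.0139

Richardson extrapolation on the trapezoidal column (denominator 4−1=3):
R_{1,1} = (4·(-0.028636) − (-0.085659)) / 3 = -0.009628
R_{2,1} = (4·(-0.017361) − (-0.028636)) / 3 = -0.013603
R_{2,2} = -0.013603 + (-0.013603 − (-0.009628))/15 = -0.013868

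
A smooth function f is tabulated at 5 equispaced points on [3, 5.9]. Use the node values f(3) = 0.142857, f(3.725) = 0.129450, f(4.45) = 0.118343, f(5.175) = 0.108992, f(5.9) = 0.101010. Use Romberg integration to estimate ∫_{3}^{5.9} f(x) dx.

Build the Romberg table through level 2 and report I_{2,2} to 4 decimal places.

I_{0,0} (trapezoid, 1 panel, h=2.9000): 0.353607
I_{1,0} (trapezoid, 2 panels, h=1.4500): 0.348401
I_{2,0} (trapezoid, 4 panels, h=0.7250): 0.347071
I_{1,1} = 0.348401 + (0.348401 − 0.353607)/3 = 0.346666
I_{2,1} = 0.347071 + (0.347071 − 0.348401)/3 = 0.346628
I_{2,2} = 0.346628 + (0.346628 − 0.346666)/15 = 0.346625

0.3466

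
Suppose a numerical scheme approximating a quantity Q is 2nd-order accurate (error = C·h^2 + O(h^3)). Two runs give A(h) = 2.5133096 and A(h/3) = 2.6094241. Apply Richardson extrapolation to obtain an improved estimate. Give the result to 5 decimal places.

2.62144

The leading error scales as h^2; refining by a factor of 3 reduces it by 3^2 = 9.
Extrapolated value = (9·A(h/3) − A(h)) / (9 − 1)
= (9·2.6094241 − 2.5133096) / 8
= 20.9715073 / 8 = 2.6214384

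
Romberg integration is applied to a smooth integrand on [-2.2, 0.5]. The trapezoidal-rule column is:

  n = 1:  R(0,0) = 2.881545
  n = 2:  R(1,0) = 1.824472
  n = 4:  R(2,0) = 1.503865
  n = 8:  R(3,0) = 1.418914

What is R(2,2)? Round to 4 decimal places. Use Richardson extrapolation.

1.3920

Richardson extrapolation on the trapezoidal column (denominator 4−1=3):
R(1,1) = (4·1.824472 − 2.881545) / 3 = 1.472114
R(2,1) = (4·1.503865 − 1.824472) / 3 = 1.396996
R(2,2) = 1.396996 + (1.396996 − 1.472114)/15 = 1.391988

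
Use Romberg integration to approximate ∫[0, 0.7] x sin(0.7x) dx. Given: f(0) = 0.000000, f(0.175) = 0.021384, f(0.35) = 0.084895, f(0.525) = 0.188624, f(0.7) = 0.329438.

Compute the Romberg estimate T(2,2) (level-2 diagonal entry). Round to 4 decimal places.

0.0781

T(0,0) (trapezoid, 1 panel, h=0.7000): 0.115303
T(1,0) (trapezoid, 2 panels, h=0.3500): 0.087365
T(2,0) (trapezoid, 4 panels, h=0.1750): 0.080434
T(1,1) = 0.087365 + (0.087365 − 0.115303)/3 = 0.078052
T(2,1) = 0.080434 + (0.080434 − 0.087365)/3 = 0.078124
T(2,2) = 0.078124 + (0.078124 − 0.078052)/15 = 0.078129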